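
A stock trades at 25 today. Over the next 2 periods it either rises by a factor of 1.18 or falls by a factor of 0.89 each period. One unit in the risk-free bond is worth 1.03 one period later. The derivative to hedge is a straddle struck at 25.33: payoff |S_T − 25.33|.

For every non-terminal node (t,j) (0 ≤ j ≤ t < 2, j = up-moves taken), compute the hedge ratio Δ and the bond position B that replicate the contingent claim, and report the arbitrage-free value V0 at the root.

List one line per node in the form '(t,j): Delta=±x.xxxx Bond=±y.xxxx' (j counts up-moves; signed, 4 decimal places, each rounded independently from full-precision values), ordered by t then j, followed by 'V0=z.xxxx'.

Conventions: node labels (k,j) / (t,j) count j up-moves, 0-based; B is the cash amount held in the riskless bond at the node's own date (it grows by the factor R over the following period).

(0,0): Delta=0.2343 Bond=-1.9448
(1,0): Delta=-0.7133 Bond=19.0800
(1,1): Delta=1.0000 Bond=-24.5922
V0=3.9119

Since d<R<u, set p* = (R−d)/(u−d) = 0.4828; price each node as the discounted p*-expectation of its children.
At maturity the claim pays: V(2,0)=5.5275, V(2,1)=0.9250, V(2,2)=9.4800
(1,0): S=22.2500. Δ = (V_up−V_dn)/(S_up−S_dn) = (0.9250−5.5275)/(26.2550−19.8025) = -0.7133. V = [p*·0.9250 + (1−p*)·5.5275]/1.03 = 3.2093. B = V − Δ·S = 19.0800.
(1,1): S=29.5000. Δ = (V_up−V_dn)/(S_up−S_dn) = (9.4800−0.9250)/(34.8100−26.2550) = 1.0000. V = [p*·9.4800 + (1−p*)·0.9250]/1.03 = 4.9078. B = V − Δ·S = -24.5922.
(0,0): S=25.0000. Δ = (V_up−V_dn)/(S_up−S_dn) = (4.9078−3.2093)/(29.5000−22.2500) = 0.2343. V = [p*·4.9078 + (1−p*)·3.2093]/1.03 = 3.9119. B = V − Δ·S = -1.9448.
Sanity check at the root: Δ(0,0)·S0 + B(0,0) reproduces V0 = 3.9119.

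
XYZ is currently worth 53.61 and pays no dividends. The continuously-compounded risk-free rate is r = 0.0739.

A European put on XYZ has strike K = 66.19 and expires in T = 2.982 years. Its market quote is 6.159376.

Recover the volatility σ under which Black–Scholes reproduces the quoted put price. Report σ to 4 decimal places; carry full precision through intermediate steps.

sigma = 0.1751

At σ = 0.1751 the Black–Scholes value reproduces the quote:
σ√T = 0.1751·√2.982 = 0.302371
d₁ = (ln(S/K) + (r+σ²/2)T) / (σ√T) = (ln(53.61/66.19) + (0.0739+0.1751²/2)·2.982) / 0.302371 = (-0.210794 + 0.266084) / 0.302371 = 0.182855
d₂ = d₁ − σ√T = 0.182855 − 0.302371 = -0.119516
e^{−rT} = 0.802222
N(−d₁) = 0.427456,  N(−d₂) = 0.547567
V = K·e^{−rT}·N(−d₂) − S·N(−d₁) = 29.075281 − 22.915906 = 6.159376 (equal to the quote); since ∂V/∂σ > 0 for all σ, the implied volatility is unique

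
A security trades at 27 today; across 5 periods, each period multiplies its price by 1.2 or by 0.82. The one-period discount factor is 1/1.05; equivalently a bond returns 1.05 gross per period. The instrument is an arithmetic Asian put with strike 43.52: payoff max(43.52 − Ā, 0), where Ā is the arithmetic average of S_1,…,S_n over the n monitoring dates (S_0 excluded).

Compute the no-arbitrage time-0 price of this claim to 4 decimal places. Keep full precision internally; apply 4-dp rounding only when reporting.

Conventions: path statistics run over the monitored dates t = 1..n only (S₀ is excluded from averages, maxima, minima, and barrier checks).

Under the martingale measure an up-move has probability p* = 0.6053; value the claim as the probability-weighted average of per-path payoffs, discounted 5 periods at R = 1.05.
Enumerate all 2^5 = 32 price paths (U = up ×1.2, D = down ×0.82); each path with k up-moves has probability p*^k·(1−p*)^(5−k).
DDDDD: Ā=15.4798, payoff=28.0402, prob=0.009584
UDDDD: Ā=22.6534, payoff=20.8666, prob=0.014695
DUDDD: Ā=20.6014, payoff=22.9186, prob=0.014695
UUDDD: Ā=30.1483, payoff=13.3717, prob=0.022533
DDUDD: Ā=18.9187, payoff=24.6013, prob=0.014695
UDUDD: Ā=27.6859, payoff=15.8341, prob=0.022533
DUUDD: Ā=25.6339, payoff=17.8861, prob=0.022533
UUUDD: Ā=37.5131, payoff=6.0069, prob=0.034550
DDDUD: Ā=17.5390, payoff=25.9810, prob=0.014695
UDDUD: Ā=25.6668, payoff=17.8532, prob=0.022533
DUDUD: Ā=23.6148, payoff=19.9052, prob=0.022533
UUDUD: Ā=34.5582, payoff=8.9618, prob=0.034550
DDUUD: Ā=21.9321, payoff=21.5879, prob=0.022533
UDUUD: Ā=32.0958, payoff=11.4242, prob=0.034550
DUUUD: Ā=30.0438, payoff=13.4762, prob=0.034550
UUUUD: Ā=43.9665, payoff=0.0000, prob=0.052977
DDDDU: Ā=16.4076, payoff=27.1124, prob=0.014695
UDDDU: Ā=24.0111, payoff=19.5089, prob=0.022533
DUDDU: Ā=21.9591, payoff=21.5609, prob=0.022533
UUDDU: Ā=32.1352, payoff=11.3848, prob=0.034550
DDUDU: Ā=20.2764, payoff=23.2436, prob=0.022533
UDUDU: Ā=29.6728, payoff=13.8472, prob=0.034550
DUUDU: Ā=27.6208, payoff=15.8992, prob=0.034550
UUUDU: Ā=40.4207, payoff=3.0993, prob=0.052977
DDDUU: Ā=18.8966, payoff=24.6234, prob=0.022533
UDDUU: Ā=27.6536, payoff=15.8664, prob=0.034550
DUDUU: Ā=25.6016, payoff=17.9184, prob=0.034550
UUDUU: Ā=37.4658, payoff=6.0542, prob=0.052977
DDUUU: Ā=23.9190, payoff=19.6010, prob=0.034550
UDUUU: Ā=35.0034, payoff=8.5166, prob=0.052977
DUUUU: Ā=32.9514, payoff=10.5686, prob=0.052977
UUUUU: Ā=48.2216, payoff=0.0000, prob=0.081231
Price = Σ prob·payoff / R^5 = 12.595240 / 1.276282 = 9.8687

price = 9.8687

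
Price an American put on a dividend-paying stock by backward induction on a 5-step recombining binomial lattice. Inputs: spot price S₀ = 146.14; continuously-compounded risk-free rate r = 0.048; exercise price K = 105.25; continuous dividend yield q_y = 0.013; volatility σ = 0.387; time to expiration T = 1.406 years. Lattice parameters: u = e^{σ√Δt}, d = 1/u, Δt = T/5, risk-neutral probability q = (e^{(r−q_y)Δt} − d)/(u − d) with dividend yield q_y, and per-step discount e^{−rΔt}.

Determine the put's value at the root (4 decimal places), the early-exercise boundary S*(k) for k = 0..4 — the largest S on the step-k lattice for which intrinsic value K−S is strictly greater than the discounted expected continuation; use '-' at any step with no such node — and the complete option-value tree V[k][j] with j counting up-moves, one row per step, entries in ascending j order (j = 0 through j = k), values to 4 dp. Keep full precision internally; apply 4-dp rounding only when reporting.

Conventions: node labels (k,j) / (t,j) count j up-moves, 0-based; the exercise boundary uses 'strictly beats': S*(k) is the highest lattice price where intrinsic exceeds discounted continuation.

price = 6.5870
boundary = - - - - 64.3082
tree:
6.5870
10.9384 1.9243
17.7121 3.6997 0.0000
27.6742 7.1131 0.0000 0.0000
40.9418 13.6756 0.0000 0.0000 0.0000
52.8730 26.2927 0.0000 0.0000 0.0000 0.0000

Δt=0.28120  u=1.22779  d=0.81447  q=0.47280  discount=0.98659
step 5 (expiry): payoffs max(K−S,0) = 52.8730 26.2927 0.0000 0.0000 0.0000 0.0000
step 4: (k=4,j=0): S=64.3082, K−S=40.9418, hold=39.7654 ⇒ V=40.9418 exercise | (k=4,j=1): S=96.9433, K−S=8.3067, hold=13.6756 ⇒ V=13.6756 continue | (k=4,j=2): S=146.1400, K−S=0.0000, hold=0.0000 ⇒ V=0.0000 continue | (k=4,j=3): S=220.3030, K−S=0.0000, hold=0.0000 ⇒ V=0.0000 continue | (k=4,j=4): S=332.1023, K−S=0.0000, hold=0.0000 ⇒ V=0.0000 continue  boundary S*=64.3082
step 3: (k=3,j=0): S=78.9573, K−S=26.2927, hold=27.6742 ⇒ V=27.6742 continue | (k=3,j=1): S=119.0264, K−S=0.0000, hold=7.1131 ⇒ V=7.1131 continue | (k=3,j=2): S=179.4299, K−S=0.0000, hold=0.0000 ⇒ V=0.0000 continue | (k=3,j=3): S=270.4869, K−S=0.0000, hold=0.0000 ⇒ V=0.0000 continue  boundary S*=-
step 2: (k=2,j=0): S=96.9433, K−S=8.3067, hold=17.7121 ⇒ V=17.7121 continue | (k=2,j=1): S=146.1400, K−S=0.0000, hold=3.6997 ⇒ V=3.6997 continue | (k=2,j=2): S=220.3030, K−S=0.0000, hold=0.0000 ⇒ V=0.0000 continue  boundary S*=-
step 1: (k=1,j=0): S=119.0264, K−S=0.0000, hold=10.9384 ⇒ V=10.9384 continue | (k=1,j=1): S=179.4299, K−S=0.0000, hold=1.9243 ⇒ V=1.9243 continue  boundary S*=-
step 0: (k=0,j=0): S=146.1400, K−S=0.0000, hold=6.5870 ⇒ V=6.5870 continue  boundary S*=-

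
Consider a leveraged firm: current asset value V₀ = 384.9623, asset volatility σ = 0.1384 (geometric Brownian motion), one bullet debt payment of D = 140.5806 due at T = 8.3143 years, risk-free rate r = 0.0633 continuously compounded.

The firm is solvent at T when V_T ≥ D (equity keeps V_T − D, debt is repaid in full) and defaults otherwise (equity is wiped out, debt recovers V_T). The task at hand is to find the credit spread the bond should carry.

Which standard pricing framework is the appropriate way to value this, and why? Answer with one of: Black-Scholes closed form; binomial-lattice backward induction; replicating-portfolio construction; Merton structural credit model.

framework: Merton structural credit model

Key observation: with the firm-asset dynamics (V₀ = 384.9623) and a single zero-coupon liability of face 140.5806 given, debt value, spread, and default probability all derive from the option view of the balance sheet.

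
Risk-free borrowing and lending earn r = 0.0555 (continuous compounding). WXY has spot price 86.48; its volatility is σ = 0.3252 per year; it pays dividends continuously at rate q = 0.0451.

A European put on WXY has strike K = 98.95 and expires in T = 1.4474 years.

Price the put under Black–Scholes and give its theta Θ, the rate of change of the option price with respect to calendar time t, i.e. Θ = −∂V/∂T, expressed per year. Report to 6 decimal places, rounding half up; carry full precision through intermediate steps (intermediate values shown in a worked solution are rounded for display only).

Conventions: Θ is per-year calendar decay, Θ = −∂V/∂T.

σ√T = 0.3252·√1.4474 = 0.391241
d₁ = (ln(S/K) + (r−q+σ²/2)T) / (σ√T) = (ln(86.48/98.95) + (0.0555−0.0451+0.3252²/2)·1.4474) / 0.391241 = (-0.134701 + 0.091588) / 0.391241 = -0.110197
d₂ = d₁ − σ√T = -0.110197 − 0.391241 = -0.501438
e^{−rT} = 0.922811
e^{−qT} = 0.936807
N(−d₁) = 0.543873,  N(−d₂) = 0.691969
Put price V = K·e^{−rT}·N(−d₂) − S·e^{−qT}·N(−d₁) = 63.185155 − 44.061954 = 19.123202
φ(d₁) = (1/√(2π))·e^{−d₁²/2} = 0.396527
Θ = −S·e^{−qT}·φ(d₁)·σ/(2√T) − q·S·e^{−qT}·N(−d₁) + r·K·e^{−rT}·N(−d₂) = −4.341755 − 1.987194 + 3.506776 = -2.822173

price = 19.123202
Θ = -2.822173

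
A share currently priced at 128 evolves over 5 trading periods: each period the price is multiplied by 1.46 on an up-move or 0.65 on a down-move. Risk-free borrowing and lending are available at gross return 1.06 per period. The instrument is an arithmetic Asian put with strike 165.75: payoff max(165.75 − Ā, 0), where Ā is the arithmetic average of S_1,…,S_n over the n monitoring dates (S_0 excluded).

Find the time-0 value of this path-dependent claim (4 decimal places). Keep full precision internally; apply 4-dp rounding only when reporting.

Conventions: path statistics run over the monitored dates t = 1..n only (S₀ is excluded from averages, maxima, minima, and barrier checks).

Under the martingale measure an up-move has probability p* = 0.5062; value the claim as the probability-weighted average of per-path payoffs, discounted 5 periods at R = 1.06.
Enumerate all 2^5 = 32 price paths (U = up ×1.46, D = down ×0.65); each path with k up-moves has probability p*^k·(1−p*)^(5−k).
DDDDD: Ā=42.0265, payoff=123.7235, prob=0.029368
UDDDD: Ā=94.3980, payoff=71.3520, prob=0.030102
DUDDD: Ā=73.6620, payoff=92.0880, prob=0.030102
UUDDD: Ā=165.4562, payoff=0.2938, prob=0.030855
DDUDD: Ā=60.1836, payoff=105.5664, prob=0.030102
UDUDD: Ā=135.1816, payoff=30.5684, prob=0.030855
DUUDD: Ā=114.4456, payoff=51.3044, prob=0.030855
UUUDD: Ā=257.0624, payoff=0.0000, prob=0.031626
DDDUD: Ā=51.4226, payoff=114.3274, prob=0.030102
UDDUD: Ā=115.5031, payoff=50.2469, prob=0.030855
DUDUD: Ā=94.7671, payoff=70.9829, prob=0.030855
UUDUD: Ā=212.8616, payoff=0.0000, prob=0.031626
DDUUD: Ā=81.2887, payoff=84.4613, prob=0.030855
UDUUD: Ā=182.5870, payoff=0.0000, prob=0.031626
DUUUD: Ā=161.8510, payoff=3.8990, prob=0.031626
UUUUD: Ā=363.5423, payoff=0.0000, prob=0.032417
DDDDU: Ā=45.7280, payoff=120.0220, prob=0.030102
UDDDU: Ā=102.7121, payoff=63.0379, prob=0.030855
DUDDU: Ā=81.9761, payoff=83.7739, prob=0.030855
UUDDU: Ā=184.1310, payoff=0.0000, prob=0.031626
DDUDU: Ā=68.4977, payoff=97.2523, prob=0.030855
UDUDU: Ā=153.8565, payoff=11.8935, prob=0.031626
DUUDU: Ā=133.1205, payoff=32.6295, prob=0.031626
UUUDU: Ā=299.0091, payoff=0.0000, prob=0.032417
DDDUU: Ā=59.7368, payoff=106.0132, prob=0.030855
UDDUU: Ā=134.1780, payoff=31.5720, prob=0.031626
DUDUU: Ā=113.4420, payoff=52.3080, prob=0.031626
UUDUU: Ā=254.8082, payoff=0.0000, prob=0.032417
DDUUU: Ā=99.9636, payoff=65.7864, prob=0.031626
UDUUU: Ā=224.5336, payoff=0.0000, prob=0.032417
DUUUU: Ā=203.7976, payoff=0.0000, prob=0.032417
UUUUU: Ā=457.7609, payoff=0.0000, prob=0.033227
Price = Σ prob·payoff / R^5 = 44.733767 / 1.338226 = 33.4277

price = 33.4277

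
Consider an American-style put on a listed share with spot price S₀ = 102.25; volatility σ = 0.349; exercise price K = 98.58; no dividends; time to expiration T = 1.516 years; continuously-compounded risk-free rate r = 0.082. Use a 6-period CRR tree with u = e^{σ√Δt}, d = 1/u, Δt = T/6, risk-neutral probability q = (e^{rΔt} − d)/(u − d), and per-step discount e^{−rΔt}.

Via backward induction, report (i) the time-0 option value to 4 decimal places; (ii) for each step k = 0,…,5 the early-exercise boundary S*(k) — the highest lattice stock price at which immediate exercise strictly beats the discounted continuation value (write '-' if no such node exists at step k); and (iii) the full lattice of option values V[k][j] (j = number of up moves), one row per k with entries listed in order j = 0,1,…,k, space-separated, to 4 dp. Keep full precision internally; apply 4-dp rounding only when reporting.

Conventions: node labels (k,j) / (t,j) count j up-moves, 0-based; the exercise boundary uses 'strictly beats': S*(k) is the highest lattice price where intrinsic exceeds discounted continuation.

price = 10.5941
boundary = - - 71.9927 60.4089 71.9927 85.7977
tree:
10.5941
17.1048 4.9079
26.5873 8.8912 1.3651
38.1711 15.6772 2.8773 0.0000
47.8910 26.5873 6.0645 0.0000 0.0000
56.0470 38.1711 12.7823 0.0000 0.0000 0.0000
62.8907 47.8910 26.5873 0.0000 0.0000 0.0000 0.0000

Δt=0.25267  u=1.19176  d=0.83910  q=0.51562  discount=0.97949
step 6 (expiry): payoffs max(K−S,0) = 62.8907 47.8910 26.5873 0.0000 0.0000 0.0000 0.0000
step 5: (k=5,j=0): S=42.5330, K−S=56.0470, hold=54.0256 ⇒ V=56.0470 exercise | (k=5,j=1): S=60.4089, K−S=38.1711, hold=36.1497 ⇒ V=38.1711 exercise | (k=5,j=2): S=85.7977, K−S=12.7823, hold=12.6143 ⇒ V=12.7823 exercise | (k=5,j=3): S=121.8571, K−S=0.0000, hold=0.0000 ⇒ V=0.0000 continue | (k=5,j=4): S=173.0716, K−S=0.0000, hold=0.0000 ⇒ V=0.0000 continue | (k=5,j=5): S=245.8107, K−S=0.0000, hold=0.0000 ⇒ V=0.0000 continue  boundary S*=85.7977
step 4: (k=4,j=0): S=50.6890, K−S=47.8910, hold=45.8696 ⇒ V=47.8910 exercise | (k=4,j=1): S=71.9927, K−S=26.5873, hold=24.5659 ⇒ V=26.5873 exercise | (k=4,j=2): S=102.2500, K−S=0.0000, hold=6.0645 ⇒ V=6.0645 continue | (k=4,j=3): S=145.2240, K−S=0.0000, hold=0.0000 ⇒ V=0.0000 continue | (k=4,j=4): S=206.2592, K−S=0.0000, hold=0.0000 ⇒ V=0.0000 continue  boundary S*=71.9927
step 3: (k=3,j=0): S=60.4089, K−S=38.1711, hold=36.1497 ⇒ V=38.1711 exercise | (k=3,j=1): S=85.7977, K−S=12.7823, hold=15.6772 ⇒ V=15.6772 continue | (k=3,j=2): S=121.8571, K−S=0.0000, hold=2.8773 ⇒ V=2.8773 continue | (k=3,j=3): S=173.0716, K−S=0.0000, hold=0.0000 ⇒ V=0.0000 continue  boundary S*=60.4089
step 2: (k=2,j=0): S=71.9927, K−S=26.5873, hold=26.0280 ⇒ V=26.5873 exercise | (k=2,j=1): S=102.2500, K−S=0.0000, hold=8.8912 ⇒ V=8.8912 continue | (k=2,j=2): S=145.2240, K−S=0.0000, hold=1.3651 ⇒ V=1.3651 continue  boundary S*=71.9927
step 1: (k=1,j=0): S=85.7977, K−S=12.7823, hold=17.1048 ⇒ V=17.1048 continue | (k=1,j=1): S=121.8571, K−S=0.0000, hold=4.9079 ⇒ V=4.9079 continue  boundary S*=-
step 0: (k=0,j=0): S=102.2500, K−S=0.0000, hold=10.5941 ⇒ V=10.5941 continue  boundary S*=-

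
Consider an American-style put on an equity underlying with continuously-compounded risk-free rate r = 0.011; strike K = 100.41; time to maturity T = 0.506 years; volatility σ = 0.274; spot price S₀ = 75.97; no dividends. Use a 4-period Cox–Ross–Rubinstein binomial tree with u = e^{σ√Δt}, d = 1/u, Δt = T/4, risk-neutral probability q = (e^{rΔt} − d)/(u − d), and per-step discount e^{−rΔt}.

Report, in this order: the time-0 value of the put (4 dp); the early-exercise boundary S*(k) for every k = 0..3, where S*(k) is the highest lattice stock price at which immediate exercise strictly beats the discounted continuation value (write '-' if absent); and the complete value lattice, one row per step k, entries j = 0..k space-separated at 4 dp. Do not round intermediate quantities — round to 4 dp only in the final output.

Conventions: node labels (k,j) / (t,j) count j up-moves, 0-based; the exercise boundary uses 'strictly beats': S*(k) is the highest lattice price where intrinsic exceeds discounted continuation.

price = 24.8211
boundary = - 68.9158 75.9700 83.7463
tree:
24.8211
31.4942 17.7439
37.8934 24.4400 10.6215
43.6984 31.4942 16.6637 4.1792
48.9643 37.8934 24.4400 8.0915 0.0000

Δt=0.12650, u=1.10236, d=0.90714, q=0.48279, disc=e^(-rΔt)=0.99861
k=4 terminal: V=max(K-S,0) → 48.9643 37.8934 24.4400 8.0915 0.0000
k=3: j=0 S=56.7116 intr=43.6984 cont=43.5588 V=43.6984[EX]; j=1 S=68.9158 intr=31.4942 cont=31.3546 V=31.4942[EX]; j=2 S=83.7463 intr=16.6637 cont=16.5241 V=16.6637[EX]; j=3 S=101.7682 intr=0.0000 cont=4.1792 V=4.1792[hold]  S*(3)=83.7463
k=2: j=0 S=62.5166 intr=37.8934 cont=37.7538 V=37.8934[EX]; j=1 S=75.9700 intr=24.4400 cont=24.3004 V=24.4400[EX]; j=2 S=92.3185 intr=8.0915 cont=10.6215 V=10.6215[hold]  S*(2)=75.9700
k=1: j=0 S=68.9158 intr=31.4942 cont=31.3546 V=31.4942[EX]; j=1 S=83.7463 intr=16.6637 cont=17.7439 V=17.7439[hold]  S*(1)=68.9158
k=0: j=0 S=75.9700 intr=24.4400 cont=24.8211 V=24.8211[hold]  S*(0)=-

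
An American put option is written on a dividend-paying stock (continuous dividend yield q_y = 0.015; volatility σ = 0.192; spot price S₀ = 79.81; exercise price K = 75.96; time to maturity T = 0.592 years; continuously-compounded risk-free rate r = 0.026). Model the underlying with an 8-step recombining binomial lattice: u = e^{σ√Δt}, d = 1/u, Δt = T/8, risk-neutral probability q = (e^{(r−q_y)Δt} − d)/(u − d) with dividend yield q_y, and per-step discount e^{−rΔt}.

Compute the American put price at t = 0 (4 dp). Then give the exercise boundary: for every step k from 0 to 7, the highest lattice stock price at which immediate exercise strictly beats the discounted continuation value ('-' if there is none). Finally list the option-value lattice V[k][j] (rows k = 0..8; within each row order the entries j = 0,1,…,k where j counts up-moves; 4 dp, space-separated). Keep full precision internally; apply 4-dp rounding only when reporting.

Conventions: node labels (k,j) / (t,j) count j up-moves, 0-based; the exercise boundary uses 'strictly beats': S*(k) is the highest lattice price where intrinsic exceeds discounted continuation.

params: Δt=0.07400 u=1.05362 d=0.94911 q=0.49474 e^(-rΔt)=0.99808
t_8 payoffs: 23.4076 17.6210 11.1973 4.0662 0.0000 0.0000 0.0000 0.0000 0.0000
t_7: node(7,0) S=55.3702 payoff=20.5898 vs cont=20.5052 → 20.5898 [stop]  node(7,1) S=61.4670 payoff=14.4930 vs cont=14.4152 → 14.4930 [stop]  node(7,2) S=68.2352 payoff=7.7248 vs cont=7.6545 → 7.7248 [stop]  node(7,3) S=75.7485 payoff=0.2115 vs cont=2.0506 → 2.0506 [wait]  node(7,4) S=84.0892 payoff=0.0000 vs cont=0.0000 → 0.0000 [wait]  node(7,5) S=93.3483 payoff=0.0000 vs cont=0.0000 → 0.0000 [wait]  node(7,6) S=103.6269 payoff=0.0000 vs cont=0.0000 → 0.0000 [wait]  node(7,7) S=115.0373 payoff=0.0000 vs cont=0.0000 → 0.0000 [wait]  ⇒ S*(7)=68.2352
t_6: node(6,0) S=58.3390 payoff=17.6210 vs cont=17.5397 → 17.6210 [stop]  node(6,1) S=64.7627 payoff=11.1973 vs cont=11.1231 → 11.1973 [stop]  node(6,2) S=71.8938 payoff=4.0662 vs cont=4.9081 → 4.9081 [wait]  node(6,3) S=79.8100 payoff=0.0000 vs cont=1.0341 → 1.0341 [wait]  node(6,4) S=88.5979 payoff=0.0000 vs cont=0.0000 → 0.0000 [wait]  node(6,5) S=98.3534 payoff=0.0000 vs cont=0.0000 → 0.0000 [wait]  node(6,6) S=109.1831 payoff=0.0000 vs cont=0.0000 → 0.0000 [wait]  ⇒ S*(6)=64.7627
t_5: node(5,0) S=61.4670 payoff=14.4930 vs cont=14.4152 → 14.4930 [stop]  node(5,1) S=68.2352 payoff=7.7248 vs cont=8.0702 → 8.0702 [wait]  node(5,2) S=75.7485 payoff=0.2115 vs cont=2.9857 → 2.9857 [wait]  node(5,3) S=84.0892 payoff=0.0000 vs cont=0.5215 → 0.5215 [wait]  node(5,4) S=93.3483 payoff=0.0000 vs cont=0.0000 → 0.0000 [wait]  node(5,5) S=103.6269 payoff=0.0000 vs cont=0.0000 → 0.0000 [wait]  ⇒ S*(5)=61.4670
t_4: node(4,0) S=64.7627 payoff=11.1973 vs cont=11.2937 → 11.2937 [wait]  node(4,1) S=71.8938 payoff=4.0662 vs cont=5.5441 → 5.5441 [wait]  node(4,2) S=79.8100 payoff=0.0000 vs cont=1.7632 → 1.7632 [wait]  node(4,3) S=88.5979 payoff=0.0000 vs cont=0.2630 → 0.2630 [wait]  node(4,4) S=98.3534 payoff=0.0000 vs cont=0.0000 → 0.0000 [wait]  ⇒ S*(4)=-
t_3: node(3,0) S=68.2352 payoff=7.7248 vs cont=8.4329 → 8.4329 [wait]  node(3,1) S=75.7485 payoff=0.2115 vs cont=3.6665 → 3.6665 [wait]  node(3,2) S=84.0892 payoff=0.0000 vs cont=1.0190 → 1.0190 [wait]  node(3,3) S=93.3483 payoff=0.0000 vs cont=0.1326 → 0.1326 [wait]  ⇒ S*(3)=-
t_2: node(2,0) S=71.8938 payoff=4.0662 vs cont=6.0631 → 6.0631 [wait]  node(2,1) S=79.8100 payoff=0.0000 vs cont=2.3521 → 2.3521 [wait]  node(2,2) S=88.5979 payoff=0.0000 vs cont=0.5794 → 0.5794 [wait]  ⇒ S*(2)=-
t_1: node(1,0) S=75.7485 payoff=0.2115 vs cont=4.2190 → 4.2190 [wait]  node(1,1) S=84.0892 payoff=0.0000 vs cont=1.4722 → 1.4722 [wait]  ⇒ S*(1)=-
t_0: node(0,0) S=79.8100 payoff=0.0000 vs cont=2.8546 → 2.8546 [wait]  ⇒ S*(0)=-

price = 2.8546
boundary = - - - - - 61.4670 64.7627 68.2352
tree:
2.8546
4.2190 1.4722
6.0631 2.3521 0.5794
8.4329 3.6665 1.0190 0.1326
11.2937 5.5441 1.7632 0.2630 0.0000
14.4930 8.0702 2.9857 0.5215 0.0000 0.0000
17.6210 11.1973 4.9081 1.0341 0.0000 0.0000 0.0000
20.5898 14.4930 7.7248 2.0506 0.0000 0.0000 0.0000 0.0000
23.4076 17.6210 11.1973 4.0662 0.0000 0.0000 0.0000 0.0000 0.0000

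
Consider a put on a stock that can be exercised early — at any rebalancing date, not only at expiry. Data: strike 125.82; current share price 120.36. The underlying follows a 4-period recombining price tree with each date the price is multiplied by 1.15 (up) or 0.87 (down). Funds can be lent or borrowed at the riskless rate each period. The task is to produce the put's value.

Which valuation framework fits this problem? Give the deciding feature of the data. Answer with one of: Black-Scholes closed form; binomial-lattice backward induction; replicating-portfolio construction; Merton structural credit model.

framework: binomial-lattice backward induction

Key observation: an American put (K = 125.82, S₀ = 120.36) on a 4-date tree has no closed form — the optimal stopping decision is embedded and must be resolved recursively from expiry.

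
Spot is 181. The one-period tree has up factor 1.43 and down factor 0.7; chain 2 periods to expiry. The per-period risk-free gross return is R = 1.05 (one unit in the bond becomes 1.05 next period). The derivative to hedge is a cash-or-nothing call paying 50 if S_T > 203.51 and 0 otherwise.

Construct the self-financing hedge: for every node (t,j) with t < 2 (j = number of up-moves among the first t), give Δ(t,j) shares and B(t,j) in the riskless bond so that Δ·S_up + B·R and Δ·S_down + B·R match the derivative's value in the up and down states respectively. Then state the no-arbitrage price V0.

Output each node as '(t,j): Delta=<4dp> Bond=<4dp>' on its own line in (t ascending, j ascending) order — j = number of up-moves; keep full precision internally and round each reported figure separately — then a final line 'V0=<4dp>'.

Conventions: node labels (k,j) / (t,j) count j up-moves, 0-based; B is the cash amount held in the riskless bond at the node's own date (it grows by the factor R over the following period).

Since d<R<u, set p* = (R−d)/(u−d) = 0.4795; price each node as the discounted p*-expectation of its children.
At maturity the claim pays: V(2,0)=0.0000, V(2,1)=0.0000, V(2,2)=50.0000
  t=1,j=0: stock 126.7000 → up 181.1810 (V=0.0000), down 88.6900 (V=0.0000). Price 0.0000; hedge Δ=0.0000, bond B=0.0000.
  t=1,j=1: stock 258.8300 → up 370.1269 (V=50.0000), down 181.1810 (V=0.0000). Price 22.8311; hedge Δ=0.2646, bond B=-45.6621.
  t=0,j=0: stock 181.0000 → up 258.8300 (V=22.8311), down 126.7000 (V=0.0000). Price 10.4251; hedge Δ=0.1728, bond B=-20.8503.
Sanity check at the root: Δ(0,0)·S0 + B(0,0) reproduces V0 = 10.4251.

(0,0): Delta=0.1728 Bond=-20.8503
(1,0): Delta=0.0000 Bond=0.0000
(1,1): Delta=0.2646 Bond=-45.6621
V0=10.4251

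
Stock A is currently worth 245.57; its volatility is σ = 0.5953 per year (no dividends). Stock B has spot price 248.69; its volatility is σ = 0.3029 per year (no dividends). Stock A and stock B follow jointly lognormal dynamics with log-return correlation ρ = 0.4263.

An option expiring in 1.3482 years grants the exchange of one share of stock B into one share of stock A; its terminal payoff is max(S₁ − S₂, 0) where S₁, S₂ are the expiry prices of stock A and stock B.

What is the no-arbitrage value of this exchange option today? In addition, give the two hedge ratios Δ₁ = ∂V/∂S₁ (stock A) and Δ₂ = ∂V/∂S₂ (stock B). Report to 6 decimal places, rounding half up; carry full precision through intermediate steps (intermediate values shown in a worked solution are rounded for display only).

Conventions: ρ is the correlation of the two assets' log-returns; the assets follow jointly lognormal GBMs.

σ_eff = √(σ₁² + σ₂² − 2ρσ₁σ₂) = √(0.5953² + 0.3029² − 2·0.4263·0.5953·0.3029) = 0.540734
d₁ = (ln(S₁/S₂) + (q₂ − q₁ + σ_eff²/2)T) / (σ_eff√T) = (ln(245.57/248.69) + (0.0 − 0.0 + 0.146196)·1.3482) / 0.627857 = 0.293820
d₂ = d₁ − σ_eff√T = 0.293820 − 0.627857 = -0.334037
N(d₁) = 0.615552,  N(d₂) = 0.369176
V = S₁·e^{−q₁T}·N(d₁) − S₂·e^{−q₂T}·N(d₂) = 151.161177 − 91.810376 = 59.350801
Key observation: the rate r is irrelevant here: denominating values in stock B turns the exchange into a ratio option on S₁/S₂, and discounting at r drops out.
Δ₁ = e^{−q₁T}·N(d₁) = 0.615552;  Δ₂ = −e^{−q₂T}·N(d₂) = -0.369176

exchange price = 59.350801
Δ1 = 0.615552
Δ2 = -0.369176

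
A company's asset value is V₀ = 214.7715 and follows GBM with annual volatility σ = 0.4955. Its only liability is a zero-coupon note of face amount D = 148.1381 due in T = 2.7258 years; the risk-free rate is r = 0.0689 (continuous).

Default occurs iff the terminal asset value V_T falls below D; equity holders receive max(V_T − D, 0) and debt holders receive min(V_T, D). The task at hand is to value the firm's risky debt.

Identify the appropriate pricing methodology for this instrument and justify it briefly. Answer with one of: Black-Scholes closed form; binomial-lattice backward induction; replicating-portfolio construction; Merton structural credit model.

Key observation: the asked-for credit quantity lives on the firm's capital structure — asset value, asset volatility, debt face 148.1381 — which is the structural model's domain.

framework: Merton structural credit model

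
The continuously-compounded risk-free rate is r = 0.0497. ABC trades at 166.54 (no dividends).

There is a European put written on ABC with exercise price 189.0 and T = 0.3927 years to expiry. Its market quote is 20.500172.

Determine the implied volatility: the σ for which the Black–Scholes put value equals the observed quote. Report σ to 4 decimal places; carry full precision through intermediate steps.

At σ = 0.1755 the Black–Scholes value reproduces the quote:
σ√T = 0.1755·√0.3927 = 0.109978
d₁ = (ln(S/K) + (r+σ²/2)T) / (σ√T) = (ln(166.54/189.0) + (0.0497+0.1755²/2)·0.3927) / 0.109978 = (-0.126511 + 0.025565) / 0.109978 = -0.917877
d₂ = d₁ − σ√T = -0.917877 − 0.109978 = -1.027855
e^{−rT} = 0.980672
N(−d₁) = 0.820658,  N(−d₂) = 0.847991
V = K·e^{−rT}·N(−d₂) − S·N(−d₁) = 157.172613 − 136.672441 = 20.500172 (the observed quote) — the price is monotone increasing in volatility, hence this σ is the only solution

sigma = 0.1755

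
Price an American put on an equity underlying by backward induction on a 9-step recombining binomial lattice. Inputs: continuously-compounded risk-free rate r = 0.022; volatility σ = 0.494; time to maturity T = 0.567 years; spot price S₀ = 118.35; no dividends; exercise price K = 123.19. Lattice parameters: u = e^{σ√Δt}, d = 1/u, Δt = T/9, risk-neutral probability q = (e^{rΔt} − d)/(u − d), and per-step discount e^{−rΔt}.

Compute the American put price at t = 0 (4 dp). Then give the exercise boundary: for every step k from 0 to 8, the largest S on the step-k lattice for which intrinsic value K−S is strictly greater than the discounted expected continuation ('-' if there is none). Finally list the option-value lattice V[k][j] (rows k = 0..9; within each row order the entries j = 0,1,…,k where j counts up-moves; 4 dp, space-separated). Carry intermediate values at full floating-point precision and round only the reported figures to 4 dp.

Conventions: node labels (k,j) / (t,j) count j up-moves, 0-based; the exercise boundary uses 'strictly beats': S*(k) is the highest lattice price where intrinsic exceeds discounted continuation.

price = 19.9438
boundary = - - - - 72.0726 63.6679 72.0726 81.5868 92.3569
tree:
19.9438
26.4115 12.8427
33.9855 18.1048 7.0554
42.3795 24.7931 10.7541 2.9818
51.1174 32.8309 15.9681 5.0139 0.7410
59.5221 41.8394 22.9549 8.2806 1.4124 0.0000
66.9466 51.1174 31.6914 13.3511 2.6921 0.0000 0.0000
73.5054 59.5221 41.6032 20.8121 5.1312 0.0000 0.0000 0.0000
79.2993 66.9466 51.1174 30.8331 9.7802 0.0000 0.0000 0.0000 0.0000
84.4176 73.5054 59.5221 41.6032 18.6413 0.0000 0.0000 0.0000 0.0000 0.0000

Δt=0.06300  u=1.13201  d=0.88339  q=0.47462  discount=0.99861
step 9 (expiry): payoffs max(K−S,0) = 84.4176 73.5054 59.5221 41.6032 18.6413 0.0000 0.0000 0.0000 0.0000 0.0000
step 8: (k=8,j=0): S=43.8907, K−S=79.2993, hold=79.1287 ⇒ V=79.2993 exercise | (k=8,j=1): S=56.2434, K−S=66.9466, hold=66.7760 ⇒ V=66.9466 exercise | (k=8,j=2): S=72.0726, K−S=51.1174, hold=50.9468 ⇒ V=51.1174 exercise | (k=8,j=3): S=92.3569, K−S=30.8331, hold=30.6625 ⇒ V=30.8331 exercise | (k=8,j=4): S=118.3500, K−S=4.8400, hold=9.7802 ⇒ V=9.7802 continue | (k=8,j=5): S=151.6587, K−S=0.0000, hold=0.0000 ⇒ V=0.0000 continue | (k=8,j=6): S=194.3418, K−S=0.0000, hold=0.0000 ⇒ V=0.0000 continue | (k=8,j=7): S=249.0377, K−S=0.0000, hold=0.0000 ⇒ V=0.0000 continue | (k=8,j=8): S=319.1274, K−S=0.0000, hold=0.0000 ⇒ V=0.0000 continue  boundary S*=92.3569
step 7: (k=7,j=0): S=49.6846, K−S=73.5054, hold=73.3348 ⇒ V=73.5054 exercise | (k=7,j=1): S=63.6679, K−S=59.5221, hold=59.3514 ⇒ V=59.5221 exercise | (k=7,j=2): S=81.5868, K−S=41.6032, hold=41.4326 ⇒ V=41.6032 exercise | (k=7,j=3): S=104.5487, K−S=18.6413, hold=20.8121 ⇒ V=20.8121 continue | (k=7,j=4): S=133.9731, K−S=0.0000, hold=5.1312 ⇒ V=5.1312 continue | (k=7,j=5): S=171.6788, K−S=0.0000, hold=0.0000 ⇒ V=0.0000 continue | (k=7,j=6): S=219.9965, K−S=0.0000, hold=0.0000 ⇒ V=0.0000 continue | (k=7,j=7): S=281.9127, K−S=0.0000, hold=0.0000 ⇒ V=0.0000 continue  boundary S*=81.5868
step 6: (k=6,j=0): S=56.2434, K−S=66.9466, hold=66.7760 ⇒ V=66.9466 exercise | (k=6,j=1): S=72.0726, K−S=51.1174, hold=50.9468 ⇒ V=51.1174 exercise | (k=6,j=2): S=92.3569, K−S=30.8331, hold=31.6914 ⇒ V=31.6914 continue | (k=6,j=3): S=118.3500, K−S=4.8400, hold=13.3511 ⇒ V=13.3511 continue | (k=6,j=4): S=151.6587, K−S=0.0000, hold=2.6921 ⇒ V=2.6921 continue | (k=6,j=5): S=194.3418, K−S=0.0000, hold=0.0000 ⇒ V=0.0000 continue | (k=6,j=6): S=249.0377, K−S=0.0000, hold=0.0000 ⇒ V=0.0000 continue  boundary S*=72.0726
step 5: (k=5,j=0): S=63.6679, K−S=59.5221, hold=59.3514 ⇒ V=59.5221 exercise | (k=5,j=1): S=81.5868, K−S=41.6032, hold=41.8394 ⇒ V=41.8394 continue | (k=5,j=2): S=104.5487, K−S=18.6413, hold=22.9549 ⇒ V=22.9549 continue | (k=5,j=3): S=133.9731, K−S=0.0000, hold=8.2806 ⇒ V=8.2806 continue | (k=5,j=4): S=171.6788, K−S=0.0000, hold=1.4124 ⇒ V=1.4124 continue | (k=5,j=5): S=219.9965, K−S=0.0000, hold=0.0000 ⇒ V=0.0000 continue  boundary S*=63.6679
step 4: (k=4,j=0): S=72.0726, K−S=51.1174, hold=51.0587 ⇒ V=51.1174 exercise | (k=4,j=1): S=92.3569, K−S=30.8331, hold=32.8309 ⇒ V=32.8309 continue | (k=4,j=2): S=118.3500, K−S=4.8400, hold=15.9681 ⇒ V=15.9681 continue | (k=4,j=3): S=151.6587, K−S=0.0000, hold=5.0139 ⇒ V=5.0139 continue | (k=4,j=4): S=194.3418, K−S=0.0000, hold=0.7410 ⇒ V=0.7410 continue  boundary S*=72.0726
step 3: (k=3,j=0): S=81.5868, K−S=41.6032, hold=42.3795 ⇒ V=42.3795 continue | (k=3,j=1): S=104.5487, K−S=18.6413, hold=24.7931 ⇒ V=24.7931 continue | (k=3,j=2): S=133.9731, K−S=0.0000, hold=10.7541 ⇒ V=10.7541 continue | (k=3,j=3): S=171.6788, K−S=0.0000, hold=2.9818 ⇒ V=2.9818 continue  boundary S*=-
step 2: (k=2,j=0): S=92.3569, K−S=30.8331, hold=33.9855 ⇒ V=33.9855 continue | (k=2,j=1): S=118.3500, K−S=4.8400, hold=18.1048 ⇒ V=18.1048 continue | (k=2,j=2): S=151.6587, K−S=0.0000, hold=7.0554 ⇒ V=7.0554 continue  boundary S*=-
step 1: (k=1,j=0): S=104.5487, K−S=18.6413, hold=26.4115 ⇒ V=26.4115 continue | (k=1,j=1): S=133.9731, K−S=0.0000, hold=12.8427 ⇒ V=12.8427 continue  boundary S*=-
step 0: (k=0,j=0): S=118.3500, K−S=4.8400, hold=19.9438 ⇒ V=19.9438 continue  boundary S*=-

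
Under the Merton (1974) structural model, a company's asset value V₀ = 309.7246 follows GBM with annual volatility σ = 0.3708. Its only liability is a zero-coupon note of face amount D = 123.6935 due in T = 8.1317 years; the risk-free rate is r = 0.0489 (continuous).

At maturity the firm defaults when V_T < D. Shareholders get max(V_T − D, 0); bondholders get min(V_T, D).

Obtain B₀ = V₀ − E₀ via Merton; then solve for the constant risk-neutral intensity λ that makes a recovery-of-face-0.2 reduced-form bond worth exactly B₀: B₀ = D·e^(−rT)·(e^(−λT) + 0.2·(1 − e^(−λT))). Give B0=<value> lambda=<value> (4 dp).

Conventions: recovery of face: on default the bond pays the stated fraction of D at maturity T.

Equity is a call on the firm's assets struck at D = 123.6935:
d₁ = [ln(V₀/D) + (r + σ²/2)T] / (σ√T)
   = [ln(309.7246/123.6935) + (0.0489 + 0.5·0.3708²)·8.1317] / (0.3708·√8.1317)
   = [0.917877 + 0.956665] / 1.057378 = 1.772820
d₂ = d₁ − σ√T = 1.772820 − 1.057378 = 0.715442
N(d₁) = 0.961871,  N(d₂) = 0.762832,  e^(−rT) = 0.671904
E₀ = V₀·N(d₁) − D·e^(−rT)·N(d₂)
   = 309.7246·0.961871 − 123.6935·0.671904·0.762832 = 234.515967
B₀ = V₀ − E₀ = 309.7246 − 234.515967 = 75.208633
e^(−λT) = (B₀·e^(rT)/D − 0.2)/(1 − 0.2) = (75.2086·1.488308/123.6935 − 0.2)/0.8 = 0.88115873
λ = −ln(0.88115873)/8.1317 = 0.015559

B0=75.2086 lambda=0.0156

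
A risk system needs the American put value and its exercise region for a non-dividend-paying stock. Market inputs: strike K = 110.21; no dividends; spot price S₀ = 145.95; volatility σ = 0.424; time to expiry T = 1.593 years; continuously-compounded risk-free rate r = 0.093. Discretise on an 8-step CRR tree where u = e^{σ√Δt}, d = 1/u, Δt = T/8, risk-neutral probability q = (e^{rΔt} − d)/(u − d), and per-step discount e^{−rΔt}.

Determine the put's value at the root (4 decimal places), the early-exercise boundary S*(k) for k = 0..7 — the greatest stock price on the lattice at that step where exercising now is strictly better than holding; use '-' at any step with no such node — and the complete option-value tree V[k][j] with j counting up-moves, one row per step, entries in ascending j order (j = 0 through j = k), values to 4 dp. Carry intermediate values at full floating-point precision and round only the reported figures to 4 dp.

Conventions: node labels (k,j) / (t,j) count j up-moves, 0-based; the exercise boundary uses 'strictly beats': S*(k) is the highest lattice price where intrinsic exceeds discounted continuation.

Δt=0.19912  u=1.20829  d=0.82762  q=0.50194  discount=0.98165
step 8 (expiry): payoffs max(K−S,0) = 78.0849 63.3088 41.7362 10.2413 0.0000 0.0000 0.0000 0.0000 0.0000
step 7: (k=7,j=0): S=38.8163, K−S=71.3937, hold=69.3715 ⇒ V=71.3937 exercise | (k=7,j=1): S=56.6701, K−S=53.5399, hold=51.5177 ⇒ V=53.5399 exercise | (k=7,j=2): S=82.7359, K−S=27.4741, hold=25.4519 ⇒ V=27.4741 exercise | (k=7,j=3): S=120.7909, K−S=0.0000, hold=5.0072 ⇒ V=5.0072 continue | (k=7,j=4): S=176.3494, K−S=0.0000, hold=0.0000 ⇒ V=0.0000 continue | (k=7,j=5): S=257.4625, K−S=0.0000, hold=0.0000 ⇒ V=0.0000 continue | (k=7,j=6): S=375.8840, K−S=0.0000, hold=0.0000 ⇒ V=0.0000 continue | (k=7,j=7): S=548.7743, K−S=0.0000, hold=0.0000 ⇒ V=0.0000 continue  boundary S*=82.7359
step 6: (k=6,j=0): S=46.9012, K−S=63.3088, hold=61.2866 ⇒ V=63.3088 exercise | (k=6,j=1): S=68.4738, K−S=41.7362, hold=39.7141 ⇒ V=41.7362 exercise | (k=6,j=2): S=99.9687, K−S=10.2413, hold=15.8998 ⇒ V=15.8998 continue | (k=6,j=3): S=145.9500, K−S=0.0000, hold=2.4481 ⇒ V=2.4481 continue | (k=6,j=4): S=213.0807, K−S=0.0000, hold=0.0000 ⇒ V=0.0000 continue | (k=6,j=5): S=311.0885, K−S=0.0000, hold=0.0000 ⇒ V=0.0000 continue | (k=6,j=6): S=454.1756, K−S=0.0000, hold=0.0000 ⇒ V=0.0000 continue  boundary S*=68.4738
step 5: (k=5,j=0): S=56.6701, K−S=53.5399, hold=51.5177 ⇒ V=53.5399 exercise | (k=5,j=1): S=82.7359, K−S=27.4741, hold=28.2400 ⇒ V=28.2400 continue | (k=5,j=2): S=120.7909, K−S=0.0000, hold=8.9800 ⇒ V=8.9800 continue | (k=5,j=3): S=176.3494, K−S=0.0000, hold=1.1969 ⇒ V=1.1969 continue | (k=5,j=4): S=257.4625, K−S=0.0000, hold=0.0000 ⇒ V=0.0000 continue | (k=5,j=5): S=375.8840, K−S=0.0000, hold=0.0000 ⇒ V=0.0000 continue  boundary S*=56.6701
step 4: (k=4,j=0): S=68.4738, K−S=41.7362, hold=40.0915 ⇒ V=41.7362 exercise | (k=4,j=1): S=99.9687, K−S=10.2413, hold=18.2319 ⇒ V=18.2319 continue | (k=4,j=2): S=145.9500, K−S=0.0000, hold=4.9803 ⇒ V=4.9803 continue | (k=4,j=3): S=213.0807, K−S=0.0000, hold=0.5852 ⇒ V=0.5852 continue | (k=4,j=4): S=311.0885, K−S=0.0000, hold=0.0000 ⇒ V=0.0000 continue  boundary S*=68.4738
step 3: (k=3,j=0): S=82.7359, K−S=27.4741, hold=29.3891 ⇒ V=29.3891 continue | (k=3,j=1): S=120.7909, K−S=0.0000, hold=11.3679 ⇒ V=11.3679 continue | (k=3,j=2): S=176.3494, K−S=0.0000, hold=2.7233 ⇒ V=2.7233 continue | (k=3,j=3): S=257.4625, K−S=0.0000, hold=0.2861 ⇒ V=0.2861 continue  boundary S*=-
step 2: (k=2,j=0): S=99.9687, K−S=10.2413, hold=19.9703 ⇒ V=19.9703 continue | (k=2,j=1): S=145.9500, K−S=0.0000, hold=6.8999 ⇒ V=6.8999 continue | (k=2,j=2): S=213.0807, K−S=0.0000, hold=1.4725 ⇒ V=1.4725 continue  boundary S*=-
step 1: (k=1,j=0): S=120.7909, K−S=0.0000, hold=13.1636 ⇒ V=13.1636 continue | (k=1,j=1): S=176.3494, K−S=0.0000, hold=4.0990 ⇒ V=4.0990 continue  boundary S*=-
step 0: (k=0,j=0): S=145.9500, K−S=0.0000, hold=8.4557 ⇒ V=8.4557 continue  boundary S*=-

price = 8.4557
boundary = - - - - 68.4738 56.6701 68.4738 82.7359
tree:
8.4557
13.1636 4.0990
19.9703 6.8999 1.4725
29.3891 11.3679 2.7233 0.2861
41.7362 18.2319 4.9803 0.5852 0.0000
53.5399 28.2400 8.9800 1.1969 0.0000 0.0000
63.3088 41.7362 15.8998 2.4481 0.0000 0.0000 0.0000
71.3937 53.5399 27.4741 5.0072 0.0000 0.0000 0.0000 0.0000
78.0849 63.3088 41.7362 10.2413 0.0000 0.0000 0.0000 0.0000 0.0000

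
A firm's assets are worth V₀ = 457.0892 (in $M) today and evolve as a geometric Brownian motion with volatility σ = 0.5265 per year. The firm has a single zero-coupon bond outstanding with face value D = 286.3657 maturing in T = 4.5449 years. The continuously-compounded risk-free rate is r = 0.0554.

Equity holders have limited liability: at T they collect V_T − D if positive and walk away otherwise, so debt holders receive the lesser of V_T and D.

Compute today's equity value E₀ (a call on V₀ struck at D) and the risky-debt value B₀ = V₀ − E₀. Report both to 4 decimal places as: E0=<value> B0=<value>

E0=286.2984 B0=170.7908

Equity is a call on the firm's assets struck at D = 286.3657:
d₁ = [ln(V₀/D) + (r + σ²/2)T] / (σ√T)
   = [ln(457.0892/286.3657) + (0.0554 + 0.5·0.5265²)·4.5449] / (0.5265·√4.5449)
   = [0.467609 + 0.881716] / 1.122433 = 1.202142
d₂ = d₁ − σ√T = 1.202142 − 1.122433 = 0.079709
N(d₁) = 0.885346,  N(d₂) = 0.531766,  e^(−rT) = 0.777410
E₀ = V₀·N(d₁) − D·e^(−rT)·N(d₂)
   = 457.0892·0.885346 − 286.3657·0.777410·0.531766 = 286.298449
B₀ = V₀ − E₀ = 457.0892 − 286.298449 = 170.790751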